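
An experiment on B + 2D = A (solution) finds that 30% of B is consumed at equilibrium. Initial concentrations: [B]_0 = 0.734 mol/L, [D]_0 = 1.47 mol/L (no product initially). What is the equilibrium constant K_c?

Let X = conversion of B.
Concentrations: [B] = 0.734 − 0.734X; [D] = 1.47 − 1.47X; [A] = 0.734X.
At X = 0.3: [B] = 0.514, [D] = 1.03, [A] = 0.22.
K_c = [A] / ([B] [D]^2) = 0.404 (mol/L)^-2.

K_c = 0.404 (mol/L)^-2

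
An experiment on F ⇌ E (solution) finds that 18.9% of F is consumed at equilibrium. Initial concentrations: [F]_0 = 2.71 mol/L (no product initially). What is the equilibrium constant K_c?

Let X = conversion of F.
Concentrations: [F] = 2.71 − 2.71X; [E] = 2.71X.
At X = 0.189: [F] = 2.2, [E] = 0.512.
K_c = [E] / ([F]) = 0.233.

K_c = 0.233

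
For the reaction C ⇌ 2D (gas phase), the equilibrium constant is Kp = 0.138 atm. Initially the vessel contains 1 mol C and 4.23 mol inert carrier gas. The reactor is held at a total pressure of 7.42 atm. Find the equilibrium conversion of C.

X = 0.146

Basis: 1 mol C initially; let X = conversion of C. Extent ξ = X.
Species balance: n_C = 1 − X; n_D = 2X; n_I = 4.23 (inert).
n_T = Σnᵢ = 5.23 + X.
Mole fractions y_i = n_i/n_T; Kp = p_D^2 / (p_C) with p_i = y_i·P.
Equating to 0.138 atm and solving on 0 < X < 1: X = 0.146.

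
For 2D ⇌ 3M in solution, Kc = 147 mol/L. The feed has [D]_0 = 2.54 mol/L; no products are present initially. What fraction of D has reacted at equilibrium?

Let X = conversion of D; extent ξ = 2.54X/2 mol/L.
Concentrations: [D] = 2.54 − 2.54X; [M] = 3.81X.
Kc = [M]^3 / ([D]^2).
Setting equal to 147 and solving for X on (0,1) gives X = 0.821.

X = 0.821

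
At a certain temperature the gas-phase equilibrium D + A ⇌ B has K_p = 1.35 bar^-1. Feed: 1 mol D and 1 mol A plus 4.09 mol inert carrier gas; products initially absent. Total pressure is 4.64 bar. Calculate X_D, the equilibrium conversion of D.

X = 0.398

Basis: 1 mol D initially; let X = conversion of D. Extent ξ = X.
Moles: n_D = 1 − X; n_A = 1 − X; n_B = X; n_I = 4.09 (inert).
Summing: n_T = 6.09 − X.
With p_i = (n_i/n_T)P, K_p = p_B / (p_D p_A).
This yields a degree-2 equation in X; solving on (0,1), X = 0.398.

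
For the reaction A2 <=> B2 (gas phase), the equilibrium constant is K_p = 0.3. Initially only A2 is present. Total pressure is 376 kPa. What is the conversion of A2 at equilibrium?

Take 1 mol A2 as basis and let X be its fractional conversion, so ξ = X.
Moles: n_A2 = 1 − X; n_B2 = X.
Total moles n_T = 1 (Δν = 0, constant).
y_i = n_i/n_T, p_i = y_i·P. K_p = p_B2 / (p_A2).
Setting this equal to 0.3 and taking the physical root (0 < X < 1) gives X = 0.231.

X = 0.231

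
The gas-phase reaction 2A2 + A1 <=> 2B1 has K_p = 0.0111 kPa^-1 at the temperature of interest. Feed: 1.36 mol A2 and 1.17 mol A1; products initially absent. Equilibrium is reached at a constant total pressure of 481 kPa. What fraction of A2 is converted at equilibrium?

X = 0.582

Take 1.36 mol A2 as basis and let X be its fractional conversion, so ξ = 0.68X.
Moles: n_A2 = 1.36 − 1.36X; n_A1 = 1.17 − 0.68X; n_B1 = 1.36X.
Summing: n_T = 2.53 − 0.68X.
y_i = n_i/n_T, p_i = y_i·P. K_p = p_B1^2 / (p_A2^2 p_A1).
This yields a degree-3 equation in X; solving on (0,1), X = 0.582.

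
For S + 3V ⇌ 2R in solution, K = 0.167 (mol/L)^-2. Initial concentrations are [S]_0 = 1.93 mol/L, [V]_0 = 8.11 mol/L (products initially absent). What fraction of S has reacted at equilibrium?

X = 0.688

Let X = conversion of S; extent ξ = 1.93·X mol/L.
Concentrations: [S] = 1.93 − 1.93X; [V] = 8.11 − 5.79X; [R] = 3.86X.
K = [R]^2 / ([S] [V]^3).
This equals 0.167 at X = 0.688 (the root in 0 < X < 1).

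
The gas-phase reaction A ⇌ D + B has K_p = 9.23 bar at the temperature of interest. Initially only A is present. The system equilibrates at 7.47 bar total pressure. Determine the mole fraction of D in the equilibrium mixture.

y_D = 0.426

Take 1 mol A as basis and let X be its fractional conversion, so ξ = X.
Mole table: n_A = 1 − X; n_D = X; n_B = X.
Total moles n_T = 1 + X.
With p_i = (n_i/n_T)P, K_p = p_D p_B / (p_A).
This yields a degree-2 equation in X; solving on (0,1), X = 0.743.
Then n_D = 0.743, n_T = 1.74, so y_D = 0.426.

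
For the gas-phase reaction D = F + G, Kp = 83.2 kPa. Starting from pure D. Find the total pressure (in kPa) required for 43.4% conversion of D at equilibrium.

Basis: 1 mol D initially; let X = conversion of D. Extent ξ = X.
Mole table: n_D = 1 − X; n_F = X; n_G = X.
n_T = Σnᵢ = 1 + X.
Kp = p_F p_G / (p_D) with p_i = (n_i/n_T)·P.
At X = 0.434: the mole-fraction product g(X) = Π y_i^ν_i = 0.2321. Since Kp = g(X)·P^{1}, P = (Kp/g)^(1/1) = (83.2/0.2321)^(1/1) = 359 kPa.

P = 359 kPa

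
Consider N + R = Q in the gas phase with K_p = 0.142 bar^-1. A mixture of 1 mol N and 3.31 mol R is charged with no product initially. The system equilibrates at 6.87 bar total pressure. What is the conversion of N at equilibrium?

Basis: 1 mol N initially; let X = conversion of N. Extent ξ = X.
At extent ξ: n_N = 1 − X; n_R = 3.31 − X; n_Q = X.
n_T = Σnᵢ = 4.31 − X.
y_i = n_i/n_T, p_i = y_i·P. K_p = p_Q / (p_N p_R).
Setting this equal to 0.142 bar^-1 and taking the physical root (0 < X < 1) gives X = 0.420.

X = 0.420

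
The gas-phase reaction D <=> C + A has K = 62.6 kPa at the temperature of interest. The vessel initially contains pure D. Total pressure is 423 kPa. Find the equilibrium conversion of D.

X = 0.359

Let X = conversion of D (basis 1 mol D); extent of reaction ξ = X.
Mole table: n_D = 1 − X; n_C = X; n_A = X.
Summing: n_T = 1 + X.
Mole fractions y_i = n_i/n_T; K = p_C p_A / (p_D) with p_i = y_i·P.
Substituting and setting equal to 62.6 kPa gives a polynomial in X; the root in (0,1) is X = 0.359.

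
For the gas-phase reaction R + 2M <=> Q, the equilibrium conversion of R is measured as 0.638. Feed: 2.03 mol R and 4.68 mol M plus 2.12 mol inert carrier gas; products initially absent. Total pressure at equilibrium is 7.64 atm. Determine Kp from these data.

Let X = conversion of R (basis 2.03 mol R); extent of reaction ξ = 2.03X.
At extent ξ: n_R = 2.03 − 2.03X; n_M = 4.68 − 4.06X; n_Q = 2.03X; n_I = 2.12 (inert).
n_T = Σnᵢ = 8.83 − 4.06X.
At X = 0.638: n_R = 0.735, n_M = 2.09, n_Q = 1.3, n_T = 6.24.
p_i = (n_i/n_T)·P. Kp = p_Q / (p_R p_M^2) = 0.269 atm^-2.

Kp = 0.269 atm^-2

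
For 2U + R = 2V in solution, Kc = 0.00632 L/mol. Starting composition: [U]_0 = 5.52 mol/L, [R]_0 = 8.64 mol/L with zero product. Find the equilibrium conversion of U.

Let X = conversion of U; extent ξ = 5.52X/2 mol/L.
Concentrations: [U] = 5.52 − 5.52X; [R] = 8.64 − 2.76X; [V] = 5.52X.
Kc = [V]^2 / ([U]^2 [R]).
Solving Kc = 0.00632 for X ∈ (0,1): X = 0.185.

X = 0.185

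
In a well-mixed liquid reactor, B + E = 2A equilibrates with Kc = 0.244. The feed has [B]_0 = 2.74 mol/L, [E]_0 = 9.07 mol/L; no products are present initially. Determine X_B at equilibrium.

Let X = conversion of B; extent ξ = 2.74·X mol/L.
Concentrations: [B] = 2.74 − 2.74X; [E] = 9.07 − 2.74X; [A] = 5.48X.
Kc = [A]^2 / ([B] [E]).
Setting equal to 0.244 and solving for X on (0,1) gives X = 0.344.

X = 0.344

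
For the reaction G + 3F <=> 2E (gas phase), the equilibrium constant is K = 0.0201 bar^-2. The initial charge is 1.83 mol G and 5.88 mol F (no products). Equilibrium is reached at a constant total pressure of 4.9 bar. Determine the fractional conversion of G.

X = 0.289

Take 1.83 mol G as basis and let X be its fractional conversion, so ξ = 1.83X.
Mole table: n_G = 1.83 − 1.83X; n_F = 5.88 − 5.49X; n_E = 3.66X.
n_T = Σnᵢ = 7.71 − 3.66X.
Mole fractions y_i = n_i/n_T; K = p_E^2 / (p_G p_F^3) with p_i = y_i·P.
Equating to 0.0201 bar^-2 and solving on 0 < X < 1: X = 0.289.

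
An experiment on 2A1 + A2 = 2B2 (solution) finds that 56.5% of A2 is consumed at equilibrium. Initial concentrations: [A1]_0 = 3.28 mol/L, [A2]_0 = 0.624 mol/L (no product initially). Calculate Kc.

Kc = 0.276 L/mol

Let X = conversion of A2.
Concentrations: [A1] = 3.28 − 1.25X; [A2] = 0.624 − 0.624X; [B2] = 1.25X.
At X = 0.565: [A1] = 2.57, [A2] = 0.271, [B2] = 0.705.
Kc = [B2]^2 / ([A1]^2 [A2]) = 0.276 L/mol.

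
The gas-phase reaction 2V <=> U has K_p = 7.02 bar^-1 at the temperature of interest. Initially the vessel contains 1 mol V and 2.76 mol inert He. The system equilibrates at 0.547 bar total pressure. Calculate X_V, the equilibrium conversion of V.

X = 0.515

Basis: 1 mol V initially; let X = conversion of V. Extent ξ = 0.5X.
Mole table: n_V = 1 − X; n_U = 0.5X; n_I = 2.76 (inert).
Summing: n_T = 3.76 − 0.5X.
With p_i = (n_i/n_T)P, K_p = p_U / (p_V^2).
Setting this equal to 7.02 bar^-1 and taking the physical root (0 < X < 1) gives X = 0.515.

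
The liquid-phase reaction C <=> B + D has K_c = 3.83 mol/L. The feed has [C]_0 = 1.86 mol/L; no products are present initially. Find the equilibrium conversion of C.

Let X = conversion of C; extent ξ = 1.86·X mol/L.
Concentrations: [C] = 1.86 − 1.86X; [B] = 1.86X; [D] = 1.86X.
K_c = [B] [D] / ([C]).
This equals 3.83 at X = 0.737 (the root in 0 < X < 1).

X = 0.737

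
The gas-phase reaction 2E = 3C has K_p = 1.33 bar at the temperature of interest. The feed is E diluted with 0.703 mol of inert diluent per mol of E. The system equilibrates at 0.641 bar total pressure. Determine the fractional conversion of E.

Let X = conversion of E (basis 1 mol E); extent of reaction ξ = 0.5X.
At extent ξ: n_E = 1 − X; n_C = 1.5X; n_I = 0.703 (inert).
Total moles n_T = 1.7 + 0.5X.
With p_i = (n_i/n_T)P, K_p = p_C^3 / (p_E^2).
This yields a degree-3 equation in X; solving on (0,1), X = 0.591.

X = 0.591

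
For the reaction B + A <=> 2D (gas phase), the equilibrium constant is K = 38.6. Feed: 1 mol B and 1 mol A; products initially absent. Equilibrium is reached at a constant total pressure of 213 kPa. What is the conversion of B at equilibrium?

X = 0.756

Let X = conversion of B (basis 1 mol B); extent of reaction ξ = X.
Mole table: n_B = 1 − X; n_A = 1 − X; n_D = 2X.
Total moles n_T = 2 (Δν = 0, constant).
With p_i = (n_i/n_T)P, K = p_D^2 / (p_B p_A).
This yields a degree-2 equation in X; solving on (0,1), X = 0.756.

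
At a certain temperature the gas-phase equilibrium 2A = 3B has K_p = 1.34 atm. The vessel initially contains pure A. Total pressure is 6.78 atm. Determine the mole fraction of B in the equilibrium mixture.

y_B = 0.410

Take 1 mol A as basis and let X be its fractional conversion, so ξ = 0.5X.
Species balance: n_A = 1 − X; n_B = 1.5X.
n_T = Σnᵢ = 1 + 0.5X.
y_i = n_i/n_T, p_i = y_i·P. K_p = p_B^3 / (p_A^2).
This yields a degree-3 equation in X; solving on (0,1), X = 0.316.
Then n_B = 0.475, n_T = 1.16, so y_B = 0.410.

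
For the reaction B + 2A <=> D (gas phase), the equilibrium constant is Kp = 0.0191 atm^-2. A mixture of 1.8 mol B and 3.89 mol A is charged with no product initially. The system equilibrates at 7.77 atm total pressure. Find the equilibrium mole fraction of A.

y_A = 0.610

Take 1.8 mol B as basis and let X be its fractional conversion, so ξ = 1.8X.
Mole table: n_B = 1.8 − 1.8X; n_A = 3.89 − 3.6X; n_D = 1.8X.
Summing: n_T = 5.69 − 3.6X.
With p_i = (n_i/n_T)P, Kp = p_D / (p_B p_A^2).
Substituting and setting equal to 0.0191 atm^-2 gives a polynomial in X; the root in (0,1) is X = 0.300.
Then n_A = 2.81, n_T = 4.61, so y_A = 0.610.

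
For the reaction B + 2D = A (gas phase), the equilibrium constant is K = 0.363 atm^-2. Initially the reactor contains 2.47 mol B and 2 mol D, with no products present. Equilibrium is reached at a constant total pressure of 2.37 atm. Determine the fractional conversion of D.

X = 0.423

Let X = conversion of D (basis 2 mol D); extent of reaction ξ = X.
Moles: n_B = 2.47 − X; n_D = 2 − 2X; n_A = X.
Total moles n_T = 4.47 − 2X.
With p_i = (n_i/n_T)P, K = p_A / (p_B p_D^2).
Setting this equal to 0.363 atm^-2 and taking the physical root (0 < X < 1) gives X = 0.423.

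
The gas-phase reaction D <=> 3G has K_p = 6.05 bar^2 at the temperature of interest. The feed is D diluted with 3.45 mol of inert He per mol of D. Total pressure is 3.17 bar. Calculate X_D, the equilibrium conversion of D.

Basis: 1 mol D initially; let X = conversion of D. Extent ξ = X.
At extent ξ: n_D = 1 − X; n_G = 3X; n_I = 3.45 (inert).
Total moles n_T = 4.45 + 2X.
With p_i = (n_i/n_T)P, K_p = p_G^3 / (p_D).
Setting this equal to 6.05 bar^2 and taking the physical root (0 < X < 1) gives X = 0.641.

X = 0.641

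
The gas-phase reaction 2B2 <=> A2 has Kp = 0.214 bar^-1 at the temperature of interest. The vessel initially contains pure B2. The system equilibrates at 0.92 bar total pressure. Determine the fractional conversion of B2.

Basis: 1 mol B2 initially; let X = conversion of B2. Extent ξ = 0.5X.
Moles: n_B2 = 1 − X; n_A2 = 0.5X.
n_T = Σnᵢ = 1 − 0.5X.
With p_i = (n_i/n_T)P, Kp = p_A2 / (p_B2^2).
Substituting and setting equal to 0.214 bar^-1 gives a polynomial in X; the root in (0,1) is X = 0.252.

X = 0.252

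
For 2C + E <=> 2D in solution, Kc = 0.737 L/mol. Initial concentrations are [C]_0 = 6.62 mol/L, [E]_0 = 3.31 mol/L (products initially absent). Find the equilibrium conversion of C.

Let X = conversion of C; extent ξ = 6.62X/2 mol/L.
Concentrations: [C] = 6.62 − 6.62X; [E] = 3.31 − 3.31X; [D] = 6.62X.
Kc = [D]^2 / ([C]^2 [E]).
This equals 0.737 at X = 0.520 (the root in 0 < X < 1).

X = 0.520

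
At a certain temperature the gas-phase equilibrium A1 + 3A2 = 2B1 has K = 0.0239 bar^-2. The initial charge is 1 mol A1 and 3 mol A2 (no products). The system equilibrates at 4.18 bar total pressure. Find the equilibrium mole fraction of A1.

Let X = conversion of A1 (basis 1 mol A1); extent of reaction ξ = X.
Moles: n_A1 = 1 − X; n_A2 = 3 − 3X; n_B1 = 2X.
Total moles n_T = 4 − 2X.
Mole fractions y_i = n_i/n_T; K = p_B1^2 / (p_A1 p_A2^3) with p_i = y_i·P.
Equating to 0.0239 bar^-2 and solving on 0 < X < 1: X = 0.263.
Then n_A1 = 0.737, n_T = 3.47, so y_A1 = 0.212.

y_A1 = 0.212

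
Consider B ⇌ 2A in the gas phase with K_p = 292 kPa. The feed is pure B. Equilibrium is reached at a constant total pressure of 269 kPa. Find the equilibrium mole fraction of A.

y_A = 0.632

Take 1 mol B as basis and let X be its fractional conversion, so ξ = X.
Moles: n_B = 1 − X; n_A = 2X.
Summing: n_T = 1 + X.
With p_i = (n_i/n_T)P, K_p = p_A^2 / (p_B).
Substituting and setting equal to 292 kPa gives a polynomial in X; the root in (0,1) is X = 0.462.
Then n_A = 0.924, n_T = 1.46, so y_A = 0.632.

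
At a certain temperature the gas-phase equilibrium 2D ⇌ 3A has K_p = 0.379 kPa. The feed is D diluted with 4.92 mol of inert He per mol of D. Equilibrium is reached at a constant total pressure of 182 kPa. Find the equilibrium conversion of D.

X = 0.140

Let X = conversion of D (basis 1 mol D); extent of reaction ξ = 0.5X.
Moles: n_D = 1 − X; n_A = 1.5X; n_I = 4.92 (inert).
n_T = Σnᵢ = 5.92 + 0.5X.
y_i = n_i/n_T, p_i = y_i·P. K_p = p_A^3 / (p_D^2).
This yields a degree-3 equation in X; solving on (0,1), X = 0.140.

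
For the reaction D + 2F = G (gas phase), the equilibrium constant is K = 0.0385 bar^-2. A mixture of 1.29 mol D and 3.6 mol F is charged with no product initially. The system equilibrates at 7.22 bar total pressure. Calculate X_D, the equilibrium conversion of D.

X = 0.460

Let X = conversion of D (basis 1.29 mol D); extent of reaction ξ = 1.29X.
Mole table: n_D = 1.29 − 1.29X; n_F = 3.6 − 2.58X; n_G = 1.29X.
n_T = Σnᵢ = 4.89 − 2.58X.
Mole fractions y_i = n_i/n_T; K = p_G / (p_D p_F^2) with p_i = y_i·P.
Equating to 0.0385 bar^-2 and solving on 0 < X < 1: X = 0.460.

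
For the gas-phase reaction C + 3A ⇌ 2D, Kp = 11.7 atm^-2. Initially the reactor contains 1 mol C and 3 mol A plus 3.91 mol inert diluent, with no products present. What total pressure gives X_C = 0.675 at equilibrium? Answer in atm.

P = 4.72 atm

Let X = conversion of C (basis 1 mol C); extent of reaction ξ = X.
Mole table: n_C = 1 − X; n_A = 3 − 3X; n_D = 2X; n_I = 3.91 (inert).
Summing: n_T = 7.91 − 2X.
Kp = p_D^2 / (p_C p_A^3) with p_i = (n_i/n_T)·P.
At X = 0.675: the mole-fraction product g(X) = Π y_i^ν_i = 260.4. Since Kp = g(X)·P^{-2}, P = (g/Kp)^(1/2) = (260.4/11.7)^(1/2) = 4.72 atm.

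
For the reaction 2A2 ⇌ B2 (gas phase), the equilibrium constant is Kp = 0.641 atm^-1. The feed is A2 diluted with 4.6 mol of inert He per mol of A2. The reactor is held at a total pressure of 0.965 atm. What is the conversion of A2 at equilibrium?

Basis: 1 mol A2 initially; let X = conversion of A2. Extent ξ = 0.5X.
At extent ξ: n_A2 = 1 − X; n_B2 = 0.5X; n_I = 4.6 (inert).
n_T = Σnᵢ = 5.6 − 0.5X.
Mole fractions y_i = n_i/n_T; Kp = p_B2 / (p_A2^2) with p_i = y_i·P.
Substituting and setting equal to 0.641 atm^-1 gives a polynomial in X; the root in (0,1) is X = 0.159.

X = 0.159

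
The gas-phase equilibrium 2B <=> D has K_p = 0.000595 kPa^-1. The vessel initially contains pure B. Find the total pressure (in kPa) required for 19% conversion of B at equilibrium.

Take 1 mol B as basis and let X be its fractional conversion, so ξ = 0.5X.
Species balance: n_B = 1 − X; n_D = 0.5X.
n_T = Σnᵢ = 1 − 0.5X.
K_p = p_D / (p_B^2) with p_i = (n_i/n_T)·P.
At X = 0.19: the mole-fraction product g(X) = Π y_i^ν_i = 0.131. Since K_p = g(X)·P^{-1}, P = (g/K_p)^(1/1) = (0.131/0.000595)^(1/1) = 220 kPa.

P = 220 kPa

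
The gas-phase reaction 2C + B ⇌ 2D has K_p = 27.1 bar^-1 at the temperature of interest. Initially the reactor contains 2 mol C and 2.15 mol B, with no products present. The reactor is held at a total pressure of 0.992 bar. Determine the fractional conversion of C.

X = 0.768

Take 2 mol C as basis and let X be its fractional conversion, so ξ = X.
At extent ξ: n_C = 2 − 2X; n_B = 2.15 − X; n_D = 2X.
Total moles n_T = 4.15 − X.
With p_i = (n_i/n_T)P, K_p = p_D^2 / (p_C^2 p_B).
Substituting and setting equal to 27.1 bar^-1 gives a polynomial in X; the root in (0,1) is X = 0.768.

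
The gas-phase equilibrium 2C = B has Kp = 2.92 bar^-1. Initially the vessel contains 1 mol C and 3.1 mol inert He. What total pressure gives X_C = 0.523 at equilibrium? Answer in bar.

P = 1.51 bar

Basis: 1 mol C initially; let X = conversion of C. Extent ξ = 0.5X.
Species balance: n_C = 1 − X; n_B = 0.5X; n_I = 3.1 (inert).
Total moles n_T = 4.1 − 0.5X.
Kp = p_B / (p_C^2) with p_i = (n_i/n_T)·P.
At X = 0.523: the mole-fraction product g(X) = Π y_i^ν_i = 4.412. Since Kp = g(X)·P^{-1}, P = (g/Kp)^(1/1) = (4.412/2.92)^(1/1) = 1.51 bar.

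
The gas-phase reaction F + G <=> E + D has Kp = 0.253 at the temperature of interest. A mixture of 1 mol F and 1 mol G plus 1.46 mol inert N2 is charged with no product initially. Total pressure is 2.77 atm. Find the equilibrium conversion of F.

X = 0.335

Let X = conversion of F (basis 1 mol F); extent of reaction ξ = X.
Moles: n_F = 1 − X; n_G = 1 − X; n_E = X; n_D = X; n_I = 1.46 (inert).
Total moles n_T = 3.46 (Δν = 0, constant).
y_i = n_i/n_T, p_i = y_i·P. Kp = p_E p_D / (p_F p_G).
Substituting and setting equal to 0.253 gives a polynomial in X; the root in (0,1) is X = 0.335.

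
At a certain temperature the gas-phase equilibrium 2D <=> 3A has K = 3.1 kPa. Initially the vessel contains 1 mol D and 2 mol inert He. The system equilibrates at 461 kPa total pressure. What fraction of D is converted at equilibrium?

Let X = conversion of D (basis 1 mol D); extent of reaction ξ = 0.5X.
Species balance: n_D = 1 − X; n_A = 1.5X; n_I = 2 (inert).
Total moles n_T = 3 + 0.5X.
Mole fractions y_i = n_i/n_T; K = p_A^3 / (p_D^2) with p_i = y_i·P.
Setting this equal to 3.1 kPa and taking the physical root (0 < X < 1) gives X = 0.163.

X = 0.163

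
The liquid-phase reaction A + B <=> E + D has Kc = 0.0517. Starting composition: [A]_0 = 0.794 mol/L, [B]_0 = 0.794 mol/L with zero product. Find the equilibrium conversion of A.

X = 0.185

Let X = conversion of A; extent ξ = 0.794·X mol/L.
Concentrations: [A] = 0.794 − 0.794X; [B] = 0.794 − 0.794X; [E] = 0.794X; [D] = 0.794X.
Kc = [E] [D] / ([A] [B]).
This equals 0.0517 at X = 0.185 (the root in 0 < X < 1).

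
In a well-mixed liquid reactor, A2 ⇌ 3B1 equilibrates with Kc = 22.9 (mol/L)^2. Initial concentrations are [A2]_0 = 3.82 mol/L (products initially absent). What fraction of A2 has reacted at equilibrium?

Let X = conversion of A2; extent ξ = 3.82·X mol/L.
Concentrations: [A2] = 3.82 − 3.82X; [B1] = 11.5X.
Kc = [B1]^3 / ([A2]).
This equals 22.9 at X = 0.338 (the root in 0 < X < 1).

X = 0.338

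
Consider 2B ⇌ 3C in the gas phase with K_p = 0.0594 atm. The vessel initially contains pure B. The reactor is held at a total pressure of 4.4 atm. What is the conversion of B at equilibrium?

X = 0.146

Let X = conversion of B (basis 1 mol B); extent of reaction ξ = 0.5X.
Mole table: n_B = 1 − X; n_C = 1.5X.
Summing: n_T = 1 + 0.5X.
Mole fractions y_i = n_i/n_T; K_p = p_C^3 / (p_B^2) with p_i = y_i·P.
Substituting and setting equal to 0.0594 atm gives a polynomial in X; the root in (0,1) is X = 0.146.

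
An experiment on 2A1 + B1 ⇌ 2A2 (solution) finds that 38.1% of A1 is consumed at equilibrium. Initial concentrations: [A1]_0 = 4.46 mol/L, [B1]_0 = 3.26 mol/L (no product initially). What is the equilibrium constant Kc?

Kc = 0.157 L/mol

Let X = conversion of A1.
Concentrations: [A1] = 4.46 − 4.46X; [B1] = 3.26 − 2.23X; [A2] = 4.46X.
At X = 0.381: [A1] = 2.76, [B1] = 2.41, [A2] = 1.7.
Kc = [A2]^2 / ([A1]^2 [B1]) = 0.157 L/mol.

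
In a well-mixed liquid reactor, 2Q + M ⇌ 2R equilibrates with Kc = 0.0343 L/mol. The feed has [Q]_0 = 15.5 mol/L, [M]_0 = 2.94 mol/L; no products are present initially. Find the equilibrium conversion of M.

Let X = conversion of M; extent ξ = 2.94·X mol/L.
Concentrations: [Q] = 15.5 − 5.88X; [M] = 2.94 − 2.94X; [R] = 5.88X.
Kc = [R]^2 / ([Q]^2 [M]).
This equals 0.0343 at X = 0.488 (the root in 0 < X < 1).

X = 0.488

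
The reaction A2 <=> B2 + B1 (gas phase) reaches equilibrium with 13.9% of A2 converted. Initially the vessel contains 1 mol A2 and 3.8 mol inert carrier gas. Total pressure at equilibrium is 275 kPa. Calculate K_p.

K_p = 1.25 kPa

Basis: 1 mol A2 initially; let X = conversion of A2. Extent ξ = X.
Moles: n_A2 = 1 − X; n_B2 = X; n_B1 = X; n_I = 3.8 (inert).
n_T = Σnᵢ = 4.8 + X.
At X = 0.139: n_A2 = 0.861, n_B2 = 0.139, n_B1 = 0.139, n_T = 4.94.
p_i = (n_i/n_T)·P. K_p = p_B2 p_B1 / (p_A2) = 1.25 kPa.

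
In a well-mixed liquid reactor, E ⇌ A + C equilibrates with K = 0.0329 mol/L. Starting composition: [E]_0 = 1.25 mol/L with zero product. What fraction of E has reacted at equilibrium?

Let X = conversion of E; extent ξ = 1.25·X mol/L.
Concentrations: [E] = 1.25 − 1.25X; [A] = 1.25X; [C] = 1.25X.
K = [A] [C] / ([E]).
Equating to 0.0329 mol/L: the physical root is X = 0.150.

X = 0.150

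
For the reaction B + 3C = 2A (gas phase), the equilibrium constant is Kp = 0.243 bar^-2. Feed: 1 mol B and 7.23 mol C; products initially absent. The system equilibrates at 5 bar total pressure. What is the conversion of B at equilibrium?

Basis: 1 mol B initially; let X = conversion of B. Extent ξ = X.
At extent ξ: n_B = 1 − X; n_C = 7.23 − 3X; n_A = 2X.
Summing: n_T = 8.23 − 2X.
Mole fractions y_i = n_i/n_T; Kp = p_A^2 / (p_B p_C^3) with p_i = y_i·P.
Equating to 0.243 bar^-2 and solving on 0 < X < 1: X = 0.822.

X = 0.822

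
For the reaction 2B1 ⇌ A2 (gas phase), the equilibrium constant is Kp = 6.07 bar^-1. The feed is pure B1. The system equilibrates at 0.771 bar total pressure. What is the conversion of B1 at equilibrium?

X = 0.775

Let X = conversion of B1 (basis 1 mol B1); extent of reaction ξ = 0.5X.
Moles: n_B1 = 1 − X; n_A2 = 0.5X.
Total moles n_T = 1 − 0.5X.
y_i = n_i/n_T, p_i = y_i·P. Kp = p_A2 / (p_B1^2).
This yields a degree-2 equation in X; solving on (0,1), X = 0.775.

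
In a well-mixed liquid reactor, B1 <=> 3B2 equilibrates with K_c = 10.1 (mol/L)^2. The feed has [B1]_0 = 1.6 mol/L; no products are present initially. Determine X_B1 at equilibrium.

Let X = conversion of B1; extent ξ = 1.6·X mol/L.
Concentrations: [B1] = 1.6 − 1.6X; [B2] = 4.8X.
K_c = [B2]^3 / ([B1]).
Solving K_c = 10.1 for X ∈ (0,1): X = 0.435.

X = 0.435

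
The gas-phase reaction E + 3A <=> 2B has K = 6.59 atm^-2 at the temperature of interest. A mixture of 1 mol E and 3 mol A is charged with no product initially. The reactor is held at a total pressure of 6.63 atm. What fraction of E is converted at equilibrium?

Basis: 1 mol E initially; let X = conversion of E. Extent ξ = X.
At extent ξ: n_E = 1 − X; n_A = 3 − 3X; n_B = 2X.
Summing: n_T = 4 − 2X.
y_i = n_i/n_T, p_i = y_i·P. K = p_B^2 / (p_E p_A^3).
Substituting and setting equal to 6.59 atm^-2 gives a polynomial in X; the root in (0,1) is X = 0.792.

X = 0.792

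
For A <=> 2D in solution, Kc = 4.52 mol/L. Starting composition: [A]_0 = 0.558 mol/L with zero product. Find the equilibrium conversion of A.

Let X = conversion of A; extent ξ = 0.558·X mol/L.
Concentrations: [A] = 0.558 − 0.558X; [D] = 1.12X.
Kc = [D]^2 / ([A]).
Solving Kc = 4.52 for X ∈ (0,1): X = 0.734.

X = 0.734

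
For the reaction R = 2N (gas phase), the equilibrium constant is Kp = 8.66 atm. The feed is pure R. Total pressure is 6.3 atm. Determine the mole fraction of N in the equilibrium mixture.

Take 1 mol R as basis and let X be its fractional conversion, so ξ = X.
At extent ξ: n_R = 1 − X; n_N = 2X.
Summing: n_T = 1 + X.
y_i = n_i/n_T, p_i = y_i·P. Kp = p_N^2 / (p_R).
Equating to 8.66 atm and solving on 0 < X < 1: X = 0.506.
Then n_N = 1.01, n_T = 1.51, so y_N = 0.672.

y_N = 0.672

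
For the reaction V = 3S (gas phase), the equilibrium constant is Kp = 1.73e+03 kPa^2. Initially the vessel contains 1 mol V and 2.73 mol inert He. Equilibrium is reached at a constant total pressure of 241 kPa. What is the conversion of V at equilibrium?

X = 0.246

Take 1 mol V as basis and let X be its fractional conversion, so ξ = X.
At extent ξ: n_V = 1 − X; n_S = 3X; n_I = 2.73 (inert).
n_T = Σnᵢ = 3.73 + 2X.
Mole fractions y_i = n_i/n_T; Kp = p_S^3 / (p_V) with p_i = y_i·P.
Setting this equal to 1.73e+03 kPa^2 and taking the physical root (0 < X < 1) gives X = 0.246.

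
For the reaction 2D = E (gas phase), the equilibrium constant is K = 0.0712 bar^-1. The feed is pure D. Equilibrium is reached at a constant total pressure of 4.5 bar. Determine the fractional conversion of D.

Let X = conversion of D (basis 1 mol D); extent of reaction ξ = 0.5X.
At extent ξ: n_D = 1 − X; n_E = 0.5X.
n_T = Σnᵢ = 1 − 0.5X.
y_i = n_i/n_T, p_i = y_i·P. K = p_E / (p_D^2).
Substituting and setting equal to 0.0712 bar^-1 gives a polynomial in X; the root in (0,1) is X = 0.338.

X = 0.338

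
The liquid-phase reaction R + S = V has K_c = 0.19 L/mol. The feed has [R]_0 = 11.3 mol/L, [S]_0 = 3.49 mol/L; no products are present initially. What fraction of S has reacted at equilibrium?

Let X = conversion of S; extent ξ = 3.49·X mol/L.
Concentrations: [R] = 11.3 − 3.49X; [S] = 3.49 − 3.49X; [V] = 3.49X.
K_c = [V] / ([R] [S]).
Equating to 0.19 L/mol: the physical root is X = 0.633.

X = 0.633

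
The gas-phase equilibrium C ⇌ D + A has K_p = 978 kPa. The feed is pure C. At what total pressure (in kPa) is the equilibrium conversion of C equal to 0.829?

Basis: 1 mol C initially; let X = conversion of C. Extent ξ = X.
Moles: n_C = 1 − X; n_D = X; n_A = X.
Total moles n_T = 1 + X.
K_p = p_D p_A / (p_C) with p_i = (n_i/n_T)·P.
At X = 0.829: the mole-fraction product g(X) = Π y_i^ν_i = 2.197. Since K_p = g(X)·P^{1}, P = (K_p/g)^(1/1) = (978/2.197)^(1/1) = 445 kPa.

P = 445 kPa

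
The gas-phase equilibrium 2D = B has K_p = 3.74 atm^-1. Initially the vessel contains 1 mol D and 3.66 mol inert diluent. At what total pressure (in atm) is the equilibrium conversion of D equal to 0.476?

P = 1.02 atm

Take 1 mol D as basis and let X be its fractional conversion, so ξ = 0.5X.
Moles: n_D = 1 − X; n_B = 0.5X; n_I = 3.66 (inert).
n_T = Σnᵢ = 4.66 − 0.5X.
K_p = p_B / (p_D^2) with p_i = (n_i/n_T)·P.
At X = 0.476: the mole-fraction product g(X) = Π y_i^ν_i = 3.833. Since K_p = g(X)·P^{-1}, P = (g/K_p)^(1/1) = (3.833/3.74)^(1/1) = 1.02 atm.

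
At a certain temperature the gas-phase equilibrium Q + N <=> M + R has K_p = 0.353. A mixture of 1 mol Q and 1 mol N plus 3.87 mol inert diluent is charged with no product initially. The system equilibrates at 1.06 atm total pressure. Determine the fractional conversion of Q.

Take 1 mol Q as basis and let X be its fractional conversion, so ξ = X.
At extent ξ: n_Q = 1 − X; n_N = 1 − X; n_M = X; n_R = X; n_I = 3.87 (inert).
Since Δν = 0, n_T = 5.87 throughout.
Mole fractions y_i = n_i/n_T; K_p = p_M p_R / (p_Q p_N) with p_i = y_i·P.
This yields a degree-2 equation in X; solving on (0,1), X = 0.373.

X = 0.373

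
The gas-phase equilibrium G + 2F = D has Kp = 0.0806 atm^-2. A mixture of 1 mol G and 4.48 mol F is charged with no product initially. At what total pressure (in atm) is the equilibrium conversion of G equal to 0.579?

P = 5.37 atm

Take 1 mol G as basis and let X be its fractional conversion, so ξ = X.
At extent ξ: n_G = 1 − X; n_F = 4.48 − 2X; n_D = X.
Summing: n_T = 5.48 − 2X.
Kp = p_D / (p_G p_F^2) with p_i = (n_i/n_T)·P.
At X = 0.579: the mole-fraction product g(X) = Π y_i^ν_i = 2.328. Since Kp = g(X)·P^{-2}, P = (g/Kp)^(1/2) = (2.328/0.0806)^(1/2) = 5.37 atm.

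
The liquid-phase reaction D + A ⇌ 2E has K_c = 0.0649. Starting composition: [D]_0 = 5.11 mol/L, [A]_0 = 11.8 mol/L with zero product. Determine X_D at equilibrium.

X = 0.170

Let X = conversion of D; extent ξ = 5.11·X mol/L.
Concentrations: [D] = 5.11 − 5.11X; [A] = 11.8 − 5.11X; [E] = 10.2X.
K_c = [E]^2 / ([D] [A]).
Equating to 0.0649: the physical root is X = 0.170.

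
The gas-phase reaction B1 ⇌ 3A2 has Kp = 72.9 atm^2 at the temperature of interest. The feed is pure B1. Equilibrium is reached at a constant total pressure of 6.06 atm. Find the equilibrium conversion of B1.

Take 1 mol B1 as basis and let X be its fractional conversion, so ξ = X.
Species balance: n_B1 = 1 − X; n_A2 = 3X.
Summing: n_T = 1 + 2X.
Mole fractions y_i = n_i/n_T; Kp = p_A2^3 / (p_B1) with p_i = y_i·P.
Substituting and setting equal to 72.9 atm^2 gives a polynomial in X; the root in (0,1) is X = 0.527.

X = 0.527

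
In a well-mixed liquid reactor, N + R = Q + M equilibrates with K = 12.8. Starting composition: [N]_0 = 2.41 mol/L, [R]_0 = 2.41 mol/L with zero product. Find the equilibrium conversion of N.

Let X = conversion of N; extent ξ = 2.41·X mol/L.
Concentrations: [N] = 2.41 − 2.41X; [R] = 2.41 − 2.41X; [Q] = 2.41X; [M] = 2.41X.
K = [Q] [M] / ([N] [R]).
This equals 12.8 at X = 0.782 (the root in 0 < X < 1).

X = 0.782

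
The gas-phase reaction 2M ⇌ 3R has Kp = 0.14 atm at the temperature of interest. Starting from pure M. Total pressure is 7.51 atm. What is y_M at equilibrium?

y_M = 0.776

Basis: 1 mol M initially; let X = conversion of M. Extent ξ = 0.5X.
Mole table: n_M = 1 − X; n_R = 1.5X.
Summing: n_T = 1 + 0.5X.
y_i = n_i/n_T, p_i = y_i·P. Kp = p_R^3 / (p_M^2).
Setting this equal to 0.14 atm and taking the physical root (0 < X < 1) gives X = 0.161.
Then n_M = 0.839, n_T = 1.08, so y_M = 0.776.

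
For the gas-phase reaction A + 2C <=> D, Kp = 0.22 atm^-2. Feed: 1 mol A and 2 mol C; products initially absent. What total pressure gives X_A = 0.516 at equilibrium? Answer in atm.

Take 1 mol A as basis and let X be its fractional conversion, so ξ = X.
Species balance: n_A = 1 − X; n_C = 2 − 2X; n_D = X.
Total moles n_T = 3 − 2X.
Kp = p_D / (p_A p_C^2) with p_i = (n_i/n_T)·P.
At X = 0.516: the mole-fraction product g(X) = Π y_i^ν_i = 4.407. Since Kp = g(X)·P^{-2}, P = (g/Kp)^(1/2) = (4.407/0.22)^(1/2) = 4.48 atm.

P = 4.48 atm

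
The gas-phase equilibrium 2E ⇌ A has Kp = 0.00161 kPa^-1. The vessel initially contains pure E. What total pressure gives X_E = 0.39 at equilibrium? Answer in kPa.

P = 262 kPa

Let X = conversion of E (basis 1 mol E); extent of reaction ξ = 0.5X.
At extent ξ: n_E = 1 − X; n_A = 0.5X.
Total moles n_T = 1 − 0.5X.
Kp = p_A / (p_E^2) with p_i = (n_i/n_T)·P.
At X = 0.39: the mole-fraction product g(X) = Π y_i^ν_i = 0.4219. Since Kp = g(X)·P^{-1}, P = (g/Kp)^(1/1) = (0.4219/0.00161)^(1/1) = 262 kPa.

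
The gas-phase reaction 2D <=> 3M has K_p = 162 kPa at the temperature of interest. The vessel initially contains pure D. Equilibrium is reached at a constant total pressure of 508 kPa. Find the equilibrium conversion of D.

Let X = conversion of D (basis 1 mol D); extent of reaction ξ = 0.5X.
Species balance: n_D = 1 − X; n_M = 1.5X.
Total moles n_T = 1 + 0.5X.
With p_i = (n_i/n_T)P, K_p = p_M^3 / (p_D^2).
Equating to 162 kPa and solving on 0 < X < 1: X = 0.358.

X = 0.358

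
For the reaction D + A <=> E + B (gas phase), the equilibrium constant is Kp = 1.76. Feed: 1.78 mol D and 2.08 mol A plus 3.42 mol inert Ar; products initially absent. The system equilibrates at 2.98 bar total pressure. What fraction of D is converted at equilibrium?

X = 0.614

Take 1.78 mol D as basis and let X be its fractional conversion, so ξ = 1.78X.
Mole table: n_D = 1.78 − 1.78X; n_A = 2.08 − 1.78X; n_E = 1.78X; n_B = 1.78X; n_I = 3.42 (inert).
Since Δν = 0, n_T = 7.28 throughout.
y_i = n_i/n_T, p_i = y_i·P. Kp = p_E p_B / (p_D p_A).
This yields a degree-2 equation in X; solving on (0,1), X = 0.614.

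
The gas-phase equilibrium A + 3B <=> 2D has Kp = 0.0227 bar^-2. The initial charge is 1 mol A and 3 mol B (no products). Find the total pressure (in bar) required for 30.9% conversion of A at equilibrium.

P = 5.59 bar

Take 1 mol A as basis and let X be its fractional conversion, so ξ = X.
At extent ξ: n_A = 1 − X; n_B = 3 − 3X; n_D = 2X.
Summing: n_T = 4 − 2X.
Kp = p_D^2 / (p_A p_B^3) with p_i = (n_i/n_T)·P.
At X = 0.309: the mole-fraction product g(X) = Π y_i^ν_i = 0.7097. Since Kp = g(X)·P^{-2}, P = (g/Kp)^(1/2) = (0.7097/0.0227)^(1/2) = 5.59 bar.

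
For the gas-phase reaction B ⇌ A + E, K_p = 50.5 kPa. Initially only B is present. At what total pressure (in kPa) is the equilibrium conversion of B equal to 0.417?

P = 240 kPa

Take 1 mol B as basis and let X be its fractional conversion, so ξ = X.
Moles: n_B = 1 − X; n_A = X; n_E = X.
Summing: n_T = 1 + X.
K_p = p_A p_E / (p_B) with p_i = (n_i/n_T)·P.
At X = 0.417: the mole-fraction product g(X) = Π y_i^ν_i = 0.2105. Since K_p = g(X)·P^{1}, P = (K_p/g)^(1/1) = (50.5/0.2105)^(1/1) = 240 kPa.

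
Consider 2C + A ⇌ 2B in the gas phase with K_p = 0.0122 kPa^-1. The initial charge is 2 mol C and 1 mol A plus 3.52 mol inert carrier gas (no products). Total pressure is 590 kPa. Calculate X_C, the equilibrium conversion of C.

Let X = conversion of C (basis 2 mol C); extent of reaction ξ = X.
Species balance: n_C = 2 − 2X; n_A = 1 − X; n_B = 2X; n_I = 3.52 (inert).
Total moles n_T = 6.52 − X.
Mole fractions y_i = n_i/n_T; K_p = p_B^2 / (p_C^2 p_A) with p_i = y_i·P.
Setting this equal to 0.0122 kPa^-1 and taking the physical root (0 < X < 1) gives X = 0.447.

X = 0.447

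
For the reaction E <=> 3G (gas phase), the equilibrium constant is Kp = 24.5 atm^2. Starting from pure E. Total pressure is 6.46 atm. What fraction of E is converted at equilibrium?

Let X = conversion of E (basis 1 mol E); extent of reaction ξ = X.
Species balance: n_E = 1 − X; n_G = 3X.
Summing: n_T = 1 + 2X.
With p_i = (n_i/n_T)P, Kp = p_G^3 / (p_E).
This yields a degree-3 equation in X; solving on (0,1), X = 0.344.

X = 0.344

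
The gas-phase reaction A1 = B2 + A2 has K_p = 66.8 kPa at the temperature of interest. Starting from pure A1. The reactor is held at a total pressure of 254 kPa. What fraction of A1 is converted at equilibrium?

Let X = conversion of A1 (basis 1 mol A1); extent of reaction ξ = X.
At extent ξ: n_A1 = 1 − X; n_B2 = X; n_A2 = X.
n_T = Σnᵢ = 1 + X.
With p_i = (n_i/n_T)P, K_p = p_B2 p_A2 / (p_A1).
Equating to 66.8 kPa and solving on 0 < X < 1: X = 0.456.

X = 0.456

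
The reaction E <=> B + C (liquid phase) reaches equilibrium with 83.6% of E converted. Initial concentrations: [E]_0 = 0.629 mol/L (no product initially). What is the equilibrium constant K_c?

Let X = conversion of E.
Concentrations: [E] = 0.629 − 0.629X; [B] = 0.629X; [C] = 0.629X.
At X = 0.836: [E] = 0.103, [B] = 0.526, [C] = 0.526.
K_c = [B] [C] / ([E]) = 2.68 mol/L.

K_c = 2.68 mol/L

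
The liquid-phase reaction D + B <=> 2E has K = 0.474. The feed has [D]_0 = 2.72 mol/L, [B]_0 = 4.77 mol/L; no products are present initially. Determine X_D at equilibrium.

Let X = conversion of D; extent ξ = 2.72·X mol/L.
Concentrations: [D] = 2.72 − 2.72X; [B] = 4.77 − 2.72X; [E] = 5.44X.
K = [E]^2 / ([D] [B]).
Solving K = 0.474 for X ∈ (0,1): X = 0.335.

X = 0.335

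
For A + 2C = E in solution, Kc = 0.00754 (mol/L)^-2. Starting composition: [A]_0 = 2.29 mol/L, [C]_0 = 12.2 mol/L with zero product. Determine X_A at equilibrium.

Let X = conversion of A; extent ξ = 2.29·X mol/L.
Concentrations: [A] = 2.29 − 2.29X; [C] = 12.2 − 4.58X; [E] = 2.29X.
Kc = [E] / ([A] [C]^2).
Equating to 0.00754 (mol/L)^-2: the physical root is X = 0.439.

X = 0.439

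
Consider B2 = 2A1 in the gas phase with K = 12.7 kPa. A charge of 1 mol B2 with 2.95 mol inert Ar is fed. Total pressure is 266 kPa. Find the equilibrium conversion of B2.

Let X = conversion of B2 (basis 1 mol B2); extent of reaction ξ = X.
At extent ξ: n_B2 = 1 − X; n_A1 = 2X; n_I = 2.95 (inert).
n_T = Σnᵢ = 3.95 + X.
With p_i = (n_i/n_T)P, K = p_A1^2 / (p_B2).
Setting this equal to 12.7 kPa and taking the physical root (0 < X < 1) gives X = 0.199.

X = 0.199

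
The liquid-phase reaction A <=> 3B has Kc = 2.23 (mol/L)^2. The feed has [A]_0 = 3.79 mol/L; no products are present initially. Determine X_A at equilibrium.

Let X = conversion of A; extent ξ = 3.79·X mol/L.
Concentrations: [A] = 3.79 − 3.79X; [B] = 11.4X.
Kc = [B]^3 / ([A]).
This equals 2.23 at X = 0.168 (the root in 0 < X < 1).

X = 0.168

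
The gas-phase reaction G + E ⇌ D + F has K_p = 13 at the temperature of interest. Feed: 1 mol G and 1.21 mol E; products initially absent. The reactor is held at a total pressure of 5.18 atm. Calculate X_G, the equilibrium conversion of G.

X = 0.848

Take 1 mol G as basis and let X be its fractional conversion, so ξ = X.
Mole table: n_G = 1 − X; n_E = 1.21 − X; n_D = X; n_F = X.
n_T stays at 2.21 (no change in mole number).
y_i = n_i/n_T, p_i = y_i·P. K_p = p_D p_F / (p_G p_E).
Equating to 13 and solving on 0 < X < 1: X = 0.848.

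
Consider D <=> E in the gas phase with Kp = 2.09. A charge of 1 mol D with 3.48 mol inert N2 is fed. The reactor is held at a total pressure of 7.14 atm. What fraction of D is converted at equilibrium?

X = 0.676

Basis: 1 mol D initially; let X = conversion of D. Extent ξ = X.
Species balance: n_D = 1 − X; n_E = X; n_I = 3.48 (inert).
Total moles n_T = 4.48 (Δν = 0, constant).
y_i = n_i/n_T, p_i = y_i·P. Kp = p_E / (p_D).
This yields a degree-1 equation in X; solving on (0,1), X = 0.676.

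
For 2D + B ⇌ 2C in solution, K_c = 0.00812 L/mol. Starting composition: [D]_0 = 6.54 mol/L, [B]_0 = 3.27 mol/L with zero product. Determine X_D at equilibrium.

Let X = conversion of D; extent ξ = 6.54X/2 mol/L.
Concentrations: [D] = 6.54 − 6.54X; [B] = 3.27 − 3.27X; [C] = 6.54X.
K_c = [C]^2 / ([D]^2 [B]).
This equals 0.00812 at X = 0.132 (the root in 0 < X < 1).

X = 0.132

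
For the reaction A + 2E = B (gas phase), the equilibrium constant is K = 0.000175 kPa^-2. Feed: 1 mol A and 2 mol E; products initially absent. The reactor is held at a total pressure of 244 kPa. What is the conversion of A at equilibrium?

Basis: 1 mol A initially; let X = conversion of A. Extent ξ = X.
Moles: n_A = 1 − X; n_E = 2 − 2X; n_B = X.
Summing: n_T = 3 − 2X.
Mole fractions y_i = n_i/n_T; K = p_B / (p_A p_E^2) with p_i = y_i·P.
Setting this equal to 0.000175 kPa^-2 and taking the physical root (0 < X < 1) gives X = 0.643.

X = 0.643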